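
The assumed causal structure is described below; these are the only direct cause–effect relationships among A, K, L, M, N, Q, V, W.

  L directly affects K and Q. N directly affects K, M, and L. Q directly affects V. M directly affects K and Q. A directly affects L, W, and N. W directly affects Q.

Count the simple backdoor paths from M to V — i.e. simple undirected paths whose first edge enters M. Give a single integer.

A backdoor path from M to V is any simple undirected path whose first edge points into M (i.e. leaves M via a parent).
Parents of M: {N}.
Enumerating:
  P1: M <- N <- A -> L -> Q -> V
  P2: M <- N <- A -> W -> Q -> V
  P3: M <- N -> L <- A -> W -> Q -> V
  P4: M <- N -> L -> Q -> V
  P5: M <- N -> K <- L <- A -> W -> Q -> V
  P6: M <- N -> K <- L -> Q -> V
That exhausts the simple backdoor paths. Count: 6.

6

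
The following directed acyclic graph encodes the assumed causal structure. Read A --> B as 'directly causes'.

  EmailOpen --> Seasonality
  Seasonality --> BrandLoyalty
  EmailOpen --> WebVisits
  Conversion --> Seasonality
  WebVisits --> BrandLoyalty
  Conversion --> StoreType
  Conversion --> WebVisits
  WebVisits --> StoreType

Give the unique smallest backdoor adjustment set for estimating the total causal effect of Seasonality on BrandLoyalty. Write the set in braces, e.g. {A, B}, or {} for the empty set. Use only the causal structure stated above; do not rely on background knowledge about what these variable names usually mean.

{WebVisits}

Variables eligible for adjustment (non-descendants of Seasonality, excluding Seasonality and BrandLoyalty): {Conversion, EmailOpen, StoreType, WebVisits}.
Backdoor paths from Seasonality to BrandLoyalty:
  P1: Seasonality <- Conversion -> WebVisits -> BrandLoyalty
  P2: Seasonality <- Conversion -> StoreType <- WebVisits -> BrandLoyalty
  P3: Seasonality <- EmailOpen -> WebVisits -> BrandLoyalty
The empty set is not sufficient: P1 (Seasonality <- Conversion -> WebVisits -> BrandLoyalty) has no collider blocking it and no conditioned non-collider, so it is open.
Try {WebVisits}:
  P1: blocked at chain node WebVisits ∈ conditioning set.
  P2: blocked at collider StoreType (neither it nor any descendant is in the conditioning set).
  P3: blocked at chain node WebVisits ∈ conditioning set.
{WebVisits} contains no descendant of Seasonality and blocks every backdoor path.
No other singleton works — e.g. {Conversion} leaves P3 open — so {WebVisits} is the unique smallest valid adjustment set.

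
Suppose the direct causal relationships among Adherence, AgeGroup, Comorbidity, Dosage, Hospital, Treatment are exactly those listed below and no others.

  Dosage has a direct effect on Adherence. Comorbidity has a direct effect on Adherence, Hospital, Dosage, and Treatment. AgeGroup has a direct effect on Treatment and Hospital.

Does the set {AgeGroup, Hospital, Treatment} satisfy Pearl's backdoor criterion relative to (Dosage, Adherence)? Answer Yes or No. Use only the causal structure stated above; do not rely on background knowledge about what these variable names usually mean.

No

Backdoor paths from Dosage to Adherence (paths whose first edge points into Dosage):
  P1: Dosage <- Comorbidity -> Adherence
Condition 1 (no descendant of Dosage in the set): holds — descendants of Dosage are {Adherence}; none are in {AgeGroup, Hospital, Treatment}.
Condition 2 (every backdoor path blocked by {AgeGroup, Hospital, Treatment}):
  P1: open — no interior node is in the conditioning set.
{AgeGroup, Hospital, Treatment} does not satisfy the backdoor criterion.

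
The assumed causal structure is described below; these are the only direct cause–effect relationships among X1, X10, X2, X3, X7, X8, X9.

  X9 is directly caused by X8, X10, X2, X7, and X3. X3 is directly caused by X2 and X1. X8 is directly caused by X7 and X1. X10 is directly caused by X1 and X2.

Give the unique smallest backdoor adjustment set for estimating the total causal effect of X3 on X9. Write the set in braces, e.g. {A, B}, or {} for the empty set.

{X1, X2}

Variables eligible for adjustment (non-descendants of X3, excluding X3 and X9): {X1, X10, X2, X7, X8}.
Backdoor paths from X3 to X9:
  P1: X3 <- X2 -> X10 <- X1 -> X8 <- X7 -> X9
  P2: X3 <- X2 -> X10 <- X1 -> X8 -> X9
  P3: X3 <- X2 -> X10 -> X9
  P4: X3 <- X2 -> X9
  P5: X3 <- X1 -> X10 <- X2 -> X9
  P6: X3 <- X1 -> X10 -> X9
  P7: X3 <- X1 -> X8 <- X7 -> X9
  P8: X3 <- X1 -> X8 -> X9
The empty set is not sufficient: P3 (X3 <- X2 -> X10 -> X9) has no collider blocking it and no conditioned non-collider, so it is open.
Try {X1, X2}:
  P1: blocked at fork node X2 ∈ conditioning set.
  P2: blocked at fork node X2 ∈ conditioning set.
  P3: blocked at fork node X2 ∈ conditioning set.
  P4: blocked at fork node X2 ∈ conditioning set.
  P5: blocked at fork node X1 ∈ conditioning set.
  P6: blocked at fork node X1 ∈ conditioning set.
  P7: blocked at fork node X1 ∈ conditioning set.
  P8: blocked at fork node X1 ∈ conditioning set.
{X1, X2} contains no descendant of X3 and blocks every backdoor path.
Every element of {X1, X2} is needed (dropping X1 leaves P6 open; dropping X2 leaves P3 open), so no proper subset is valid.
Among all size-2 subsets of the eligible variables, only {X1, X2} blocks every backdoor path, so it is the unique smallest valid adjustment set.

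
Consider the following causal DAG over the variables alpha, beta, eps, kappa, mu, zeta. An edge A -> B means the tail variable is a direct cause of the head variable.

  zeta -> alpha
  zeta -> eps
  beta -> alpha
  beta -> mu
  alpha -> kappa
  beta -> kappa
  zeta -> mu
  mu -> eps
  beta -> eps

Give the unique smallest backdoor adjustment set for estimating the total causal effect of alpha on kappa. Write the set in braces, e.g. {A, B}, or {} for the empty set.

{beta}

Variables eligible for adjustment (non-descendants of alpha, excluding alpha and kappa): {beta, eps, mu, zeta}.
Backdoor paths from alpha to kappa:
  P1: alpha <- zeta -> mu <- beta -> kappa
  P2: alpha <- zeta -> mu -> eps <- beta -> kappa
  P3: alpha <- zeta -> eps <- beta -> kappa
  P4: alpha <- zeta -> eps <- mu <- beta -> kappa
  P5: alpha <- beta -> kappa
The empty set is not sufficient: P5 (alpha <- beta -> kappa) has no collider blocking it and no conditioned non-collider, so it is open.
Try {beta}:
  P1: blocked at collider mu (neither it nor any descendant is in the conditioning set).
  P2: blocked at collider eps (neither it nor any descendant is in the conditioning set).
  P3: blocked at collider eps (neither it nor any descendant is in the conditioning set).
  P4: blocked at collider eps (neither it nor any descendant is in the conditioning set).
  P5: blocked at fork node beta ∈ conditioning set.
{beta} contains no descendant of alpha and blocks every backdoor path.
No other singleton works — e.g. {zeta} leaves P5 open — so {beta} is the unique smallest valid adjustment set.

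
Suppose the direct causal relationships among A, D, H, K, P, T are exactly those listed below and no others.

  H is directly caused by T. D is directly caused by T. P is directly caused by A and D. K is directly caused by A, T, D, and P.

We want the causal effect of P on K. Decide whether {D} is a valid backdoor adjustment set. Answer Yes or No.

No

Backdoor paths from P to K (paths whose first edge points into P):
  P1: P <- A -> K
  P2: P <- D <- T -> K
  P3: P <- D -> K
Condition 1 (no descendant of P in the set): holds — descendants of P are {K}; none are in {D}.
Condition 2 (every backdoor path blocked by {D}):
  P1: open — no interior node is in the conditioning set.
  P2: blocked at chain node D ∈ conditioning set.
  P3: blocked at fork node D ∈ conditioning set.
{D} does not satisfy the backdoor criterion.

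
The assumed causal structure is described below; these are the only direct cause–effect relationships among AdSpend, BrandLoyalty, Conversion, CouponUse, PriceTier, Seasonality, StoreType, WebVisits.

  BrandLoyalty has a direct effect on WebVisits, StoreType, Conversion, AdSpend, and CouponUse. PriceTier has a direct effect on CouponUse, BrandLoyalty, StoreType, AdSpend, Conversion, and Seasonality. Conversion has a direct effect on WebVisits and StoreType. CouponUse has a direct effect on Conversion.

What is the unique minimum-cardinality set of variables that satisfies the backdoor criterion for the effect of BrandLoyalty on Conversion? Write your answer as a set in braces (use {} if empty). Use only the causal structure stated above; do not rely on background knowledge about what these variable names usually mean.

Variables eligible for adjustment (non-descendants of BrandLoyalty, excluding BrandLoyalty and Conversion): {PriceTier, Seasonality}.
Backdoor paths from BrandLoyalty to Conversion:
  P1: BrandLoyalty <- PriceTier -> CouponUse -> Conversion
  P2: BrandLoyalty <- PriceTier -> Conversion
  P3: BrandLoyalty <- PriceTier -> StoreType <- Conversion
The empty set is not sufficient: P1 (BrandLoyalty <- PriceTier -> CouponUse -> Conversion) has no collider blocking it and no conditioned non-collider, so it is open.
Try {PriceTier}:
  P1: blocked at fork node PriceTier ∈ conditioning set.
  P2: blocked at fork node PriceTier ∈ conditioning set.
  P3: blocked at fork node PriceTier ∈ conditioning set.
{PriceTier} contains no descendant of BrandLoyalty and blocks every backdoor path.
No other singleton works — e.g. {Seasonality} leaves P1 open — so {PriceTier} is the unique smallest valid adjustment set.

{PriceTier}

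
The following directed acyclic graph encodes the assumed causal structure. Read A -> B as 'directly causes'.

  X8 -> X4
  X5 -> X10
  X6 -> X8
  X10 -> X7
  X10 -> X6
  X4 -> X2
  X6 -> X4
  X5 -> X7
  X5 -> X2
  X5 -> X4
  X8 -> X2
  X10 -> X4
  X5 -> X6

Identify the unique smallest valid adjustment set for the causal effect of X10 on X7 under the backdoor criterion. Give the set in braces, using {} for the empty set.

Variables eligible for adjustment (non-descendants of X10, excluding X10 and X7): {X5}.
Backdoor paths from X10 to X7:
  P1: X10 <- X5 -> X7
The empty set is not sufficient: P1 (X10 <- X5 -> X7) has no collider blocking it and no conditioned non-collider, so it is open.
Try {X5}:
  P1: blocked at fork node X5 ∈ conditioning set.
{X5} contains no descendant of X10 and blocks every backdoor path.
{X5} is the unique smallest valid adjustment set.

{X5}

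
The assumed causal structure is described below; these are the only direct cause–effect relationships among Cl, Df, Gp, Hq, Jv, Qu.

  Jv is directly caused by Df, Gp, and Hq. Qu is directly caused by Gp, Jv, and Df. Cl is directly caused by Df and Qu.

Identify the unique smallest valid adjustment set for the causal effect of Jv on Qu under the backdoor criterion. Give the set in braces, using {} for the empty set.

{Df, Gp}

Variables eligible for adjustment (non-descendants of Jv, excluding Jv and Qu): {Df, Gp, Hq}.
Backdoor paths from Jv to Qu:
  P1: Jv <- Gp -> Qu
  P2: Jv <- Df -> Qu
  P3: Jv <- Df -> Cl <- Qu
The empty set is not sufficient: P1 (Jv <- Gp -> Qu) has no collider blocking it and no conditioned non-collider, so it is open.
Try {Df, Gp}:
  P1: blocked at fork node Gp ∈ conditioning set.
  P2: blocked at fork node Df ∈ conditioning set.
  P3: blocked at fork node Df ∈ conditioning set.
{Df, Gp} contains no descendant of Jv and blocks every backdoor path.
Every element of {Df, Gp} is needed (dropping Df leaves P2 open; dropping Gp leaves P1 open), so no proper subset is valid.
Among all size-2 subsets of the eligible variables, only {Df, Gp} blocks every backdoor path, so it is the unique smallest valid adjustment set.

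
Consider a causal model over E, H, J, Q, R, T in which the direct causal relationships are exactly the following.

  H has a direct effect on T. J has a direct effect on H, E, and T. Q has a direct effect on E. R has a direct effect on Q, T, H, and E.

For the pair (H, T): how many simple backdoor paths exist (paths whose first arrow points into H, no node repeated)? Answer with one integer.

A backdoor path from H to T is any simple undirected path whose first edge points into H (i.e. leaves H via a parent).
Parents of H: {J, R}.
Enumerating:
  P1: H <- R -> T
  P2: H <- R -> Q -> E <- J -> T
  P3: H <- R -> E <- J -> T
  P4: H <- J -> T
  P5: H <- J -> E <- R -> T
  P6: H <- J -> E <- Q <- R -> T
That exhausts the simple backdoor paths. Count: 6.

6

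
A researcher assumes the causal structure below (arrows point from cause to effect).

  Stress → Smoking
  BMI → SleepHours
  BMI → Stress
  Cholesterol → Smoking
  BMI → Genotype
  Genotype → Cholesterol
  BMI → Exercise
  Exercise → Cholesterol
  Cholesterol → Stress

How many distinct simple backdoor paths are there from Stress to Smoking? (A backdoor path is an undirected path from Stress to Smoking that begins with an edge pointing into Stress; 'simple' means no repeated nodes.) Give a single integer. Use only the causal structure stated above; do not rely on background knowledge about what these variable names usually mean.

3

A backdoor path from Stress to Smoking is any simple undirected path whose first edge points into Stress (i.e. leaves Stress via a parent).
Parents of Stress: {BMI, Cholesterol}.
Enumerating:
  P1: Stress <- BMI -> Exercise -> Cholesterol -> Smoking
  P2: Stress <- BMI -> Genotype -> Cholesterol -> Smoking
  P3: Stress <- Cholesterol -> Smoking
That exhausts the simple backdoor paths. Count: 3.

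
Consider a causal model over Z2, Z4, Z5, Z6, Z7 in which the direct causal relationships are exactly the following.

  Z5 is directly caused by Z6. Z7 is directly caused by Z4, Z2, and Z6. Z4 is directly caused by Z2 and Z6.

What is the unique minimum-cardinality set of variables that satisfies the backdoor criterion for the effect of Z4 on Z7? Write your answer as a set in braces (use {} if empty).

{Z2, Z6}

Variables eligible for adjustment (non-descendants of Z4, excluding Z4 and Z7): {Z2, Z5, Z6}.
Backdoor paths from Z4 to Z7:
  P1: Z4 <- Z6 -> Z7
  P2: Z4 <- Z2 -> Z7
The empty set is not sufficient: P1 (Z4 <- Z6 -> Z7) has no collider blocking it and no conditioned non-collider, so it is open.
Try {Z2, Z6}:
  P1: blocked at fork node Z6 ∈ conditioning set.
  P2: blocked at fork node Z2 ∈ conditioning set.
{Z2, Z6} contains no descendant of Z4 and blocks every backdoor path.
Every element of {Z2, Z6} is needed (dropping Z2 leaves P2 open; dropping Z6 leaves P1 open), so no proper subset is valid.
Among all size-2 subsets of the eligible variables, only {Z2, Z6} blocks every backdoor path, so it is the unique smallest valid adjustment set.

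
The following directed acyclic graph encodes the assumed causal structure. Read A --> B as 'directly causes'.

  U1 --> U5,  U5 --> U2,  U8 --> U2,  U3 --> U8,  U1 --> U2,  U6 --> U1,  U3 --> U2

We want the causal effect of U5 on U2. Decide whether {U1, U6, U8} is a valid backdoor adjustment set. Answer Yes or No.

Yes

Backdoor paths from U5 to U2 (paths whose first edge points into U5):
  P1: U5 <- U1 -> U2
Condition 1 (no descendant of U5 in the set): holds — descendants of U5 are {U2}; none are in {U1, U6, U8}.
Condition 2 (every backdoor path blocked by {U1, U6, U8}):
  P1: blocked at fork node U1 ∈ conditioning set.
{U1, U6, U8} satisfies the backdoor criterion.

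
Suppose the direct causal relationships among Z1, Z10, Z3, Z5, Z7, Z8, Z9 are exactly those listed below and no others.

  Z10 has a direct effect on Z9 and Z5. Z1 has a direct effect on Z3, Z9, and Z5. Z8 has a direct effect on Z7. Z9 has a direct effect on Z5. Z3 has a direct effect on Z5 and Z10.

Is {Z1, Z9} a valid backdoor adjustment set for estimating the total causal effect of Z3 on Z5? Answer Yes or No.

Backdoor paths from Z3 to Z5 (paths whose first edge points into Z3):
  P1: Z3 <- Z1 -> Z9 <- Z10 -> Z5
  P2: Z3 <- Z1 -> Z9 -> Z5
  P3: Z3 <- Z1 -> Z5
Condition 1 (no descendant of Z3 in the set): FAILS — Z9 is a descendant of Z3.
Condition 2 (every backdoor path blocked by {Z1, Z9}):
  P1: blocked at fork node Z1 ∈ conditioning set.
  P2: blocked at fork node Z1 ∈ conditioning set.
  P3: blocked at fork node Z1 ∈ conditioning set.
{Z1, Z9} does not satisfy the backdoor criterion.

No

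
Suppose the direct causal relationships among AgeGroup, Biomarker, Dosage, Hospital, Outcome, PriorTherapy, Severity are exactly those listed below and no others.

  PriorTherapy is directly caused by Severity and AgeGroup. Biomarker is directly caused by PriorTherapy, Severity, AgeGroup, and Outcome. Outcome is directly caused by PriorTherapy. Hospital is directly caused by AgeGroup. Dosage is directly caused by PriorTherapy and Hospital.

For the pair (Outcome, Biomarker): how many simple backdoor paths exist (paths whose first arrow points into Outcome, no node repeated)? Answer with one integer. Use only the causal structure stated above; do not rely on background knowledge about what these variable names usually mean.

A backdoor path from Outcome to Biomarker is any simple undirected path whose first edge points into Outcome (i.e. leaves Outcome via a parent).
Parents of Outcome: {PriorTherapy}.
Enumerating:
  P1: Outcome <- PriorTherapy <- Severity -> Biomarker
  P2: Outcome <- PriorTherapy <- AgeGroup -> Biomarker
  P3: Outcome <- PriorTherapy -> Dosage <- Hospital <- AgeGroup -> Biomarker
  P4: Outcome <- PriorTherapy -> Biomarker
That exhausts the simple backdoor paths. Count: 4.

4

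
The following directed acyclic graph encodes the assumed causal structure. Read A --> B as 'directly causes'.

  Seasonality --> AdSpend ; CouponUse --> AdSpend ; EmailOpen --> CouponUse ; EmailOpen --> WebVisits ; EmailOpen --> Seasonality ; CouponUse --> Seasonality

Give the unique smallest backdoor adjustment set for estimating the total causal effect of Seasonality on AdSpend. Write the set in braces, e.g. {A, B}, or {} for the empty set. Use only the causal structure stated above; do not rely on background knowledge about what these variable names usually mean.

Variables eligible for adjustment (non-descendants of Seasonality, excluding Seasonality and AdSpend): {CouponUse, EmailOpen, WebVisits}.
Backdoor paths from Seasonality to AdSpend:
  P1: Seasonality <- EmailOpen -> CouponUse -> AdSpend
  P2: Seasonality <- CouponUse -> AdSpend
The empty set is not sufficient: P1 (Seasonality <- EmailOpen -> CouponUse -> AdSpend) has no collider blocking it and no conditioned non-collider, so it is open.
Try {CouponUse}:
  P1: blocked at chain node CouponUse ∈ conditioning set.
  P2: blocked at fork node CouponUse ∈ conditioning set.
{CouponUse} contains no descendant of Seasonality and blocks every backdoor path.
No other singleton works — e.g. {EmailOpen} leaves P2 open — so {CouponUse} is the unique smallest valid adjustment set.

{CouponUse}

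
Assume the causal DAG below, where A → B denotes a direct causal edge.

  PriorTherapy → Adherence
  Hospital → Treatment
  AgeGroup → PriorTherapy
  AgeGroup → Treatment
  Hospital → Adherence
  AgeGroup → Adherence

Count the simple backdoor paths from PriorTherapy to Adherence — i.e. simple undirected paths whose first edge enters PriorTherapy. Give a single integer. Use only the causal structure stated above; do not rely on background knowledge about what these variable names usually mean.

A backdoor path from PriorTherapy to Adherence is any simple undirected path whose first edge points into PriorTherapy (i.e. leaves PriorTherapy via a parent).
Parents of PriorTherapy: {AgeGroup}.
Enumerating:
  P1: PriorTherapy <- AgeGroup -> Treatment <- Hospital -> Adherence
  P2: PriorTherapy <- AgeGroup -> Adherence
That exhausts the simple backdoor paths. Count: 2.

2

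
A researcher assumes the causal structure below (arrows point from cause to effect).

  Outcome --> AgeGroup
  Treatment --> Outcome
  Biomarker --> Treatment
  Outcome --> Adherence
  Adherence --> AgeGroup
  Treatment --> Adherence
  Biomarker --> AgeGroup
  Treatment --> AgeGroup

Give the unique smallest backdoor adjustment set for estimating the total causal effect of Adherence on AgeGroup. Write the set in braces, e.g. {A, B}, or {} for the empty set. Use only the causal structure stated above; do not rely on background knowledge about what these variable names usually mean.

{Outcome, Treatment}

Variables eligible for adjustment (non-descendants of Adherence, excluding Adherence and AgeGroup): {Biomarker, Outcome, Treatment}.
Backdoor paths from Adherence to AgeGroup:
  P1: Adherence <- Treatment <- Biomarker -> AgeGroup
  P2: Adherence <- Treatment -> Outcome -> AgeGroup
  P3: Adherence <- Treatment -> AgeGroup
  P4: Adherence <- Outcome <- Treatment <- Biomarker -> AgeGroup
  P5: Adherence <- Outcome <- Treatment -> AgeGroup
  P6: Adherence <- Outcome -> AgeGroup
The empty set is not sufficient: P1 (Adherence <- Treatment <- Biomarker -> AgeGroup) has no collider blocking it and no conditioned non-collider, so it is open.
Try {Outcome, Treatment}:
  P1: blocked at chain node Treatment ∈ conditioning set.
  P2: blocked at fork node Treatment ∈ conditioning set.
  P3: blocked at fork node Treatment ∈ conditioning set.
  P4: blocked at chain node Outcome ∈ conditioning set.
  P5: blocked at chain node Outcome ∈ conditioning set.
  P6: blocked at fork node Outcome ∈ conditioning set.
{Outcome, Treatment} contains no descendant of Adherence and blocks every backdoor path.
Every element of {Outcome, Treatment} is needed (dropping Outcome leaves P6 open; dropping Treatment leaves P1 open), so no proper subset is valid.
Among all size-2 subsets of the eligible variables, only {Outcome, Treatment} blocks every backdoor path, so it is the unique smallest valid adjustment set.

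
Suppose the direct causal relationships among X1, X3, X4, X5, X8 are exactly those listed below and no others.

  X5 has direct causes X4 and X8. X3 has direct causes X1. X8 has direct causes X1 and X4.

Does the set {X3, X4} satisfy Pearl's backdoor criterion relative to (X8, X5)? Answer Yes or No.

Backdoor paths from X8 to X5 (paths whose first edge points into X8):
  P1: X8 <- X4 -> X5
Condition 1 (no descendant of X8 in the set): holds — descendants of X8 are {X5}; none are in {X3, X4}.
Condition 2 (every backdoor path blocked by {X3, X4}):
  P1: blocked at fork node X4 ∈ conditioning set.
{X3, X4} satisfies the backdoor criterion.

Yes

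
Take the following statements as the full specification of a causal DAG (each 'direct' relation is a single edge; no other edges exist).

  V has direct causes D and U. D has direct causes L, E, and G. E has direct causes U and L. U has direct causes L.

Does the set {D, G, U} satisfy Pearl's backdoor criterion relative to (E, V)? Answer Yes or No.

No

Backdoor paths from E to V (paths whose first edge points into E):
  P1: E <- L -> U -> V
  P2: E <- L -> D -> V
  P3: E <- U <- L -> D -> V
  P4: E <- U -> V
Condition 1 (no descendant of E in the set): FAILS — D is a descendant of E.
Condition 2 (every backdoor path blocked by {D, G, U}):
  P1: blocked at chain node U ∈ conditioning set.
  P2: blocked at chain node D ∈ conditioning set.
  P3: blocked at chain node U ∈ conditioning set.
  P4: blocked at fork node U ∈ conditioning set.
{D, G, U} does not satisfy the backdoor criterion.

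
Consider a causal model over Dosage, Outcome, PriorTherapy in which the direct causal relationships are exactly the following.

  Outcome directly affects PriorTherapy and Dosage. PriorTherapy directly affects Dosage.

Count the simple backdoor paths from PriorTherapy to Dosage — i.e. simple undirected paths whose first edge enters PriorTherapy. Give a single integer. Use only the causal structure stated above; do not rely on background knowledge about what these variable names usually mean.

A backdoor path from PriorTherapy to Dosage is any simple undirected path whose first edge points into PriorTherapy (i.e. leaves PriorTherapy via a parent).
Parents of PriorTherapy: {Outcome}.
Enumerating:
  P1: PriorTherapy <- Outcome -> Dosage
That exhausts the simple backdoor paths. Count: 1.

1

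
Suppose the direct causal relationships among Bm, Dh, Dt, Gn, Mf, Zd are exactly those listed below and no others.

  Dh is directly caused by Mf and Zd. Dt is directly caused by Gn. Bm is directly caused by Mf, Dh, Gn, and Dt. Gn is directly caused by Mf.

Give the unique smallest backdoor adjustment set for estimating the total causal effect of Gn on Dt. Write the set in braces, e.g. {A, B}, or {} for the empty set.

{}

Variables eligible for adjustment (non-descendants of Gn, excluding Gn and Dt): {Dh, Mf, Zd}.
Backdoor paths from Gn to Dt:
  P1: Gn <- Mf -> Dh -> Bm <- Dt
  P2: Gn <- Mf -> Bm <- Dt
Each backdoor path contains an unconditioned collider, so every path is already blocked with the empty conditioning set:
  P1: blocked at collider Bm (neither it nor any descendant is in the conditioning set).
  P2: blocked at collider Bm (neither it nor any descendant is in the conditioning set).
The empty set is therefore the unique smallest valid set.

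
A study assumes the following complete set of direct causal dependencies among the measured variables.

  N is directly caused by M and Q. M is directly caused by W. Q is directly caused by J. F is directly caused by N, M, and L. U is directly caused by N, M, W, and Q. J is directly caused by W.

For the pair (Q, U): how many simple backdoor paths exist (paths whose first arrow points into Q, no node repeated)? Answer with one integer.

A backdoor path from Q to U is any simple undirected path whose first edge points into Q (i.e. leaves Q via a parent).
Parents of Q: {J}.
Enumerating:
  P1: Q <- J <- W -> M -> N -> U
  P2: Q <- J <- W -> M -> F <- N -> U
  P3: Q <- J <- W -> M -> U
  P4: Q <- J <- W -> U
That exhausts the simple backdoor paths. Count: 4.

4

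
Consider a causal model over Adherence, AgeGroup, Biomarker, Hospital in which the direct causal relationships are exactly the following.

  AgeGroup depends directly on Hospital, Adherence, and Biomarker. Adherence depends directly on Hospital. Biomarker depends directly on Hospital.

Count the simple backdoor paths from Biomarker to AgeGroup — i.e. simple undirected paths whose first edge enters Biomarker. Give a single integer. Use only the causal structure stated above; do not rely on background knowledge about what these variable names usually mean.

2

A backdoor path from Biomarker to AgeGroup is any simple undirected path whose first edge points into Biomarker (i.e. leaves Biomarker via a parent).
Parents of Biomarker: {Hospital}.
Enumerating:
  P1: Biomarker <- Hospital -> Adherence -> AgeGroup
  P2: Biomarker <- Hospital -> AgeGroup
That exhausts the simple backdoor paths. Count: 2.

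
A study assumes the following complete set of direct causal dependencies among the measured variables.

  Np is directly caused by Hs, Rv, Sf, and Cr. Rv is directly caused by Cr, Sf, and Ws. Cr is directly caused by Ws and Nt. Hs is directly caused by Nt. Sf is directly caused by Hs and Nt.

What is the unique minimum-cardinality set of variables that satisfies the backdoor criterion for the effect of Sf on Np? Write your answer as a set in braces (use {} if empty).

{Hs, Nt}

Variables eligible for adjustment (non-descendants of Sf, excluding Sf and Np): {Cr, Hs, Nt, Ws}.
Backdoor paths from Sf to Np:
  P1: Sf <- Nt -> Hs -> Np
  P2: Sf <- Nt -> Cr <- Ws -> Rv -> Np
  P3: Sf <- Nt -> Cr -> Rv -> Np
  P4: Sf <- Nt -> Cr -> Np
  P5: Sf <- Hs <- Nt -> Cr <- Ws -> Rv -> Np
  P6: Sf <- Hs <- Nt -> Cr -> Rv -> Np
  P7: Sf <- Hs <- Nt -> Cr -> Np
  P8: Sf <- Hs -> Np
The empty set is not sufficient: P1 (Sf <- Nt -> Hs -> Np) has no collider blocking it and no conditioned non-collider, so it is open.
Try {Hs, Nt}:
  P1: blocked at fork node Nt ∈ conditioning set.
  P2: blocked at fork node Nt ∈ conditioning set.
  P3: blocked at fork node Nt ∈ conditioning set.
  P4: blocked at fork node Nt ∈ conditioning set.
  P5: blocked at chain node Hs ∈ conditioning set.
  P6: blocked at chain node Hs ∈ conditioning set.
  P7: blocked at chain node Hs ∈ conditioning set.
  P8: blocked at fork node Hs ∈ conditioning set.
{Hs, Nt} contains no descendant of Sf and blocks every backdoor path.
Every element of {Hs, Nt} is needed (dropping Hs leaves P8 open; dropping Nt leaves P3 open), so no proper subset is valid.
Among all size-2 subsets of the eligible variables, only {Hs, Nt} blocks every backdoor path, so it is the unique smallest valid adjustment set.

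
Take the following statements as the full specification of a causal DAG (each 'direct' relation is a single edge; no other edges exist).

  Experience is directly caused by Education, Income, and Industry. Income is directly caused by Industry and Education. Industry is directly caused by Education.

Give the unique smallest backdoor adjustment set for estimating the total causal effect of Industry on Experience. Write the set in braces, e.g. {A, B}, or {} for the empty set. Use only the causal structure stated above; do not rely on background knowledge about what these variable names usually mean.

Variables eligible for adjustment (non-descendants of Industry, excluding Industry and Experience): {Education}.
Backdoor paths from Industry to Experience:
  P1: Industry <- Education -> Income -> Experience
  P2: Industry <- Education -> Experience
The empty set is not sufficient: P1 (Industry <- Education -> Income -> Experience) has no collider blocking it and no conditioned non-collider, so it is open.
Try {Education}:
  P1: blocked at fork node Education ∈ conditioning set.
  P2: blocked at fork node Education ∈ conditioning set.
{Education} contains no descendant of Industry and blocks every backdoor path.
{Education} is the unique smallest valid adjustment set.

{Education}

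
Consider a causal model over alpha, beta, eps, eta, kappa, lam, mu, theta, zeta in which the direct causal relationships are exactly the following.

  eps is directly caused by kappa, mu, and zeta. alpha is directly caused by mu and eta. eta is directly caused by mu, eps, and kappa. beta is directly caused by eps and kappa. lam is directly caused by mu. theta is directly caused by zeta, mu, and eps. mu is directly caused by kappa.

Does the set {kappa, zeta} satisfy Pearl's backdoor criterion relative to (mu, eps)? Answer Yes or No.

Backdoor paths from mu to eps (paths whose first edge points into mu):
  P1: mu <- kappa -> eps
  P2: mu <- kappa -> eta <- eps
  P3: mu <- kappa -> beta <- eps
Condition 1 (no descendant of mu in the set): holds — descendants of mu are {alpha, beta, eps, eta, lam, theta}; none are in {kappa, zeta}.
Condition 2 (every backdoor path blocked by {kappa, zeta}):
  P1: blocked at fork node kappa ∈ conditioning set.
  P2: blocked at fork node kappa ∈ conditioning set.
  P3: blocked at fork node kappa ∈ conditioning set.
{kappa, zeta} satisfies the backdoor criterion.

Yes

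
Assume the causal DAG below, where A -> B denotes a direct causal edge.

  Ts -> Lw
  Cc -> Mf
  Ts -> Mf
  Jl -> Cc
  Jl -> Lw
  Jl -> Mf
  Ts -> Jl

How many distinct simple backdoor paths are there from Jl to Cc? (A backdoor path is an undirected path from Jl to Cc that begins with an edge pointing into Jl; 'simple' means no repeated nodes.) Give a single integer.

A backdoor path from Jl to Cc is any simple undirected path whose first edge points into Jl (i.e. leaves Jl via a parent).
Parents of Jl: {Ts}.
Enumerating:
  P1: Jl <- Ts -> Mf <- Cc
That exhausts the simple backdoor paths. Count: 1.

1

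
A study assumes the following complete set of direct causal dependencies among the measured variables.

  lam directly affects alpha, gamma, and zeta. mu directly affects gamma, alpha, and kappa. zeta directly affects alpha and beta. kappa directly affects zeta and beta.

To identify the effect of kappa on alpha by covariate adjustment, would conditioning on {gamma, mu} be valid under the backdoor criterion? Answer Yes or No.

Backdoor paths from kappa to alpha (paths whose first edge points into kappa):
  P1: kappa <- mu -> alpha
  P2: kappa <- mu -> gamma <- lam -> zeta -> alpha
  P3: kappa <- mu -> gamma <- lam -> alpha
Condition 1 (no descendant of kappa in the set): holds — descendants of kappa are {alpha, beta, zeta}; none are in {gamma, mu}.
Condition 2 (every backdoor path blocked by {gamma, mu}):
  P1: blocked at fork node mu ∈ conditioning set.
  P2: blocked at fork node mu ∈ conditioning set.
  P3: blocked at fork node mu ∈ conditioning set.
{gamma, mu} satisfies the backdoor criterion.

Yes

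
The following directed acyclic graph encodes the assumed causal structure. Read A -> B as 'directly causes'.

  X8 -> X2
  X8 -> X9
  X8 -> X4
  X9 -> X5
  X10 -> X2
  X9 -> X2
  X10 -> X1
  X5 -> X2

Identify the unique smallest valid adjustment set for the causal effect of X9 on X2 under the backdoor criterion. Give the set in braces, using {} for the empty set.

{X8}

Variables eligible for adjustment (non-descendants of X9, excluding X9 and X2): {X1, X10, X4, X8}.
Backdoor paths from X9 to X2:
  P1: X9 <- X8 -> X2
The empty set is not sufficient: P1 (X9 <- X8 -> X2) has no collider blocking it and no conditioned non-collider, so it is open.
Try {X8}:
  P1: blocked at fork node X8 ∈ conditioning set.
{X8} contains no descendant of X9 and blocks every backdoor path.
No other singleton works — e.g. {X4} leaves P1 open — so {X8} is the unique smallest valid adjustment set.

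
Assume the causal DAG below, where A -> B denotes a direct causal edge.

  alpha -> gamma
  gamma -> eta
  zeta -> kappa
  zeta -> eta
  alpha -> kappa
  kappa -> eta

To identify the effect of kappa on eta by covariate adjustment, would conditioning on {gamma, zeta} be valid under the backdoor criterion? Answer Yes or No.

Yes

Backdoor paths from kappa to eta (paths whose first edge points into kappa):
  P1: kappa <- alpha -> gamma -> eta
  P2: kappa <- zeta -> eta
Condition 1 (no descendant of kappa in the set): holds — descendants of kappa are {eta}; none are in {gamma, zeta}.
Condition 2 (every backdoor path blocked by {gamma, zeta}):
  P1: blocked at chain node gamma ∈ conditioning set.
  P2: blocked at fork node zeta ∈ conditioning set.
{gamma, zeta} satisfies the backdoor criterion.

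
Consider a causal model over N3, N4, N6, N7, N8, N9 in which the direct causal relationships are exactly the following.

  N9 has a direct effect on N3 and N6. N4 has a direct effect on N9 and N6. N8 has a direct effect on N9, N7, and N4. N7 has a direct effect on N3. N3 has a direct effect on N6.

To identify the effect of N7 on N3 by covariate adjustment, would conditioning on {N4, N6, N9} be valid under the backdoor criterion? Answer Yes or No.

Backdoor paths from N7 to N3 (paths whose first edge points into N7):
  P1: N7 <- N8 -> N4 -> N9 -> N3
  P2: N7 <- N8 -> N4 -> N9 -> N6 <- N3
  P3: N7 <- N8 -> N4 -> N6 <- N9 -> N3
  P4: N7 <- N8 -> N4 -> N6 <- N3
  P5: N7 <- N8 -> N9 <- N4 -> N6 <- N3
  P6: N7 <- N8 -> N9 -> N3
  P7: N7 <- N8 -> N9 -> N6 <- N3
Condition 1 (no descendant of N7 in the set): FAILS — N6 is a descendant of N7.
Condition 2 (every backdoor path blocked by {N4, N6, N9}):
  P1: blocked at chain node N4 ∈ conditioning set.
  P2: blocked at chain node N4 ∈ conditioning set.
  P3: blocked at chain node N4 ∈ conditioning set.
  P4: blocked at chain node N4 ∈ conditioning set.
  P5: blocked at fork node N4 ∈ conditioning set.
  P6: blocked at chain node N9 ∈ conditioning set.
  P7: blocked at chain node N9 ∈ conditioning set.
{N4, N6, N9} does not satisfy the backdoor criterion.

No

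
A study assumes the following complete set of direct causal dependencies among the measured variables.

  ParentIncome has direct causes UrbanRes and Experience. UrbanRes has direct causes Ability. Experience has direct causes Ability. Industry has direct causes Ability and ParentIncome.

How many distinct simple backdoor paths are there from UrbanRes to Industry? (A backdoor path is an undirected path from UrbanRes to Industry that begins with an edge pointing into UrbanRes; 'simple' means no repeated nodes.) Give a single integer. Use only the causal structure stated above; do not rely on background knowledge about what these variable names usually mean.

A backdoor path from UrbanRes to Industry is any simple undirected path whose first edge points into UrbanRes (i.e. leaves UrbanRes via a parent).
Parents of UrbanRes: {Ability}.
Enumerating:
  P1: UrbanRes <- Ability -> Experience -> ParentIncome -> Industry
  P2: UrbanRes <- Ability -> Industry
That exhausts the simple backdoor paths. Count: 2.

2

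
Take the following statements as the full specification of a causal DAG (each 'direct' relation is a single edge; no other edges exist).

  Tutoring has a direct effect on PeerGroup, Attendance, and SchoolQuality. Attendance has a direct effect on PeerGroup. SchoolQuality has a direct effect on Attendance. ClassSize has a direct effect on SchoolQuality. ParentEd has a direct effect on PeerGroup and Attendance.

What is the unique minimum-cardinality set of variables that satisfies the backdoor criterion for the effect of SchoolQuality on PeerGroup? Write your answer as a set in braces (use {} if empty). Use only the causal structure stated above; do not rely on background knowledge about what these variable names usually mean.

Variables eligible for adjustment (non-descendants of SchoolQuality, excluding SchoolQuality and PeerGroup): {ClassSize, ParentEd, Tutoring}.
Backdoor paths from SchoolQuality to PeerGroup:
  P1: SchoolQuality <- Tutoring -> Attendance <- ParentEd -> PeerGroup
  P2: SchoolQuality <- Tutoring -> Attendance -> PeerGroup
  P3: SchoolQuality <- Tutoring -> PeerGroup
The empty set is not sufficient: P2 (SchoolQuality <- Tutoring -> Attendance -> PeerGroup) has no collider blocking it and no conditioned non-collider, so it is open.
Try {Tutoring}:
  P1: blocked at fork node Tutoring ∈ conditioning set.
  P2: blocked at fork node Tutoring ∈ conditioning set.
  P3: blocked at fork node Tutoring ∈ conditioning set.
{Tutoring} contains no descendant of SchoolQuality and blocks every backdoor path.
No other singleton works — e.g. {ParentEd} leaves P2 open — so {Tutoring} is the unique smallest valid adjustment set.

{Tutoring}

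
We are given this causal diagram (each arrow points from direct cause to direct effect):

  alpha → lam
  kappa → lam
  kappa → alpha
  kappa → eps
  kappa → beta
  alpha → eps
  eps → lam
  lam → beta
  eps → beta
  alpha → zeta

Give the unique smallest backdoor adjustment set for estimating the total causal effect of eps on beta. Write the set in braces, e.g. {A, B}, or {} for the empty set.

{alpha, kappa}

Variables eligible for adjustment (non-descendants of eps, excluding eps and beta): {alpha, kappa, zeta}.
Backdoor paths from eps to beta:
  P1: eps <- kappa -> alpha -> lam -> beta
  P2: eps <- kappa -> lam -> beta
  P3: eps <- kappa -> beta
  P4: eps <- alpha <- kappa -> lam -> beta
  P5: eps <- alpha <- kappa -> beta
  P6: eps <- alpha -> lam <- kappa -> beta
  P7: eps <- alpha -> lam -> beta
The empty set is not sufficient: P1 (eps <- kappa -> alpha -> lam -> beta) has no collider blocking it and no conditioned non-collider, so it is open.
Try {alpha, kappa}:
  P1: blocked at fork node kappa ∈ conditioning set.
  P2: blocked at fork node kappa ∈ conditioning set.
  P3: blocked at fork node kappa ∈ conditioning set.
  P4: blocked at chain node alpha ∈ conditioning set.
  P5: blocked at chain node alpha ∈ conditioning set.
  P6: blocked at fork node alpha ∈ conditioning set.
  P7: blocked at fork node alpha ∈ conditioning set.
{alpha, kappa} contains no descendant of eps and blocks every backdoor path.
Every element of {alpha, kappa} is needed (dropping alpha leaves P7 open; dropping kappa leaves P2 open), so no proper subset is valid.
Among all size-2 subsets of the eligible variables, only {alpha, kappa} blocks every backdoor path, so it is the unique smallest valid adjustment set.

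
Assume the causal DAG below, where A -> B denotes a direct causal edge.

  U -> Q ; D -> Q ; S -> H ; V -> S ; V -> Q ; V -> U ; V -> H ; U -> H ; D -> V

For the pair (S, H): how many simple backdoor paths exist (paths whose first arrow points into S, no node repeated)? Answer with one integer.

4

A backdoor path from S to H is any simple undirected path whose first edge points into S (i.e. leaves S via a parent).
Parents of S: {V}.
Enumerating:
  P1: S <- V <- D -> Q <- U -> H
  P2: S <- V -> U -> H
  P3: S <- V -> H
  P4: S <- V -> Q <- U -> H
That exhausts the simple backdoor paths. Count: 4.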